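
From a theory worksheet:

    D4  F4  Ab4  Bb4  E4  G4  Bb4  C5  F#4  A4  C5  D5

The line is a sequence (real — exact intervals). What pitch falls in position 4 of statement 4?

The unit is 4 notes. Position-4 pitches of the 3 shown cells: Bb4, C5, D5.
One more up a 2nd gives E5.

E5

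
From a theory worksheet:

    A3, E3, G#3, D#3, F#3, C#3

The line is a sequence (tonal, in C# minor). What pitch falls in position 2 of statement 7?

Grouping in 2s, the 2nd note of each cell is E3, D#3, C#3.
Carrying that down a 2nd forward: B2 → A2 → G#2 → F#2.

F#2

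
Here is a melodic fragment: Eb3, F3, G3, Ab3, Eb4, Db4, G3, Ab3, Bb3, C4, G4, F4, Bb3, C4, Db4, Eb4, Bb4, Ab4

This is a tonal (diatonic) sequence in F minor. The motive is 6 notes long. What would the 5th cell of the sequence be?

With a 6-note motive the entries are Eb3, G3, Bb3, each up a 3rd from the previous.
Continuing the starts: Db4 → F4.
From F4 the diatonic shape gives F4 G4 Ab4 Bb4 F5 Eb5.

F4 G4 Ab4 Bb4 F5 Eb5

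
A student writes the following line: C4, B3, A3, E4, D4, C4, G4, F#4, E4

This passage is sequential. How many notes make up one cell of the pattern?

There are 9 notes; a 3-note unit gives 3 cells:
C4 B3 A3 | E4 D4 C4 | G4 F#4 E4
That's a consistent up a 3rd shift per cell, and no other grouping gives one.

3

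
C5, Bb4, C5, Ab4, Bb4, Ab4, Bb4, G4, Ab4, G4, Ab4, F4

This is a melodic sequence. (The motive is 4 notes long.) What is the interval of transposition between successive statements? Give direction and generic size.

down a 2nd

Taking 4-note groups, the heads are C5, Bb4, Ab4: the pattern moves down a 2nd.
C5 to Bb4 is down a 2nd.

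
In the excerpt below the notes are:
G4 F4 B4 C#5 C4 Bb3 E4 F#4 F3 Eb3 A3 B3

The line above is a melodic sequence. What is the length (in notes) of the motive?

4

12 notes total. Splitting into 3 groups of 4:
G4 F4 B4 C#5 | C4 Bb3 E4 F#4 | F3 Eb3 A3 B3
Every group is a transposition down a 5th of the one before; no shorter unit works.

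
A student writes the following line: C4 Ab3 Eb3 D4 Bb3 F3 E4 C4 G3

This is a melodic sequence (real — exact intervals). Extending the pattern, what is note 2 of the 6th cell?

With 3-note cells, note 2 of each statement runs Ab3, Bb3, C4.
Each moves up a 2nd. Continuing: D4 → E4 → F#4.

F#4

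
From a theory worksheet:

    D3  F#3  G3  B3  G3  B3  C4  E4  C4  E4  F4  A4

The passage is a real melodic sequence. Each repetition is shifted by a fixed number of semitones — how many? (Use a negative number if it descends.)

The 4-note cells begin on D3, G3, C4 — each up a 4th from the last.
D3→G3 is 55 − 50 = 5 semitones.

5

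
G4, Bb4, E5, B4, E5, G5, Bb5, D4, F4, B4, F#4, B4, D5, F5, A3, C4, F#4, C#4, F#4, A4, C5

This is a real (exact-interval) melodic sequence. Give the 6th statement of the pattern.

F#2 A2 D#3 A#2 D#3 F#3 A3

With a 7-note motive the entries are G4, D4, A3, each down a 4th from the previous.
Extending down a 4th: E3 → B2 → F#2.
So cell 6 is F#2 A2 D#3 A#2 D#3 F#3 A3.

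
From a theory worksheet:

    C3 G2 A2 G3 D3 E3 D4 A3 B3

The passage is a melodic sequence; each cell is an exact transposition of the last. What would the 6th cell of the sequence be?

B5 F#5 G#5

Unit = 3 notes; the statements start on C3, G3, D4, moving up a 5th each time.
Continuing the starts: A4 → E5 → B5.
So cell 6 is B5 F#5 G#5.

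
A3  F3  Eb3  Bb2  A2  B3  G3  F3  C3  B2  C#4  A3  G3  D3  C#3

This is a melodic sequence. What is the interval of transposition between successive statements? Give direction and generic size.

up a 2nd

Taking 5-note groups, the heads are A3, B3, C#4: the pattern moves up a 2nd.
From A3 to B3: up a 2nd.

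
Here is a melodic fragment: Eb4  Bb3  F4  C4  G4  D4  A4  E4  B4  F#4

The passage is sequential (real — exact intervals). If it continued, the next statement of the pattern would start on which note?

C#5

Unit = 2 notes; the statements start on Eb4, F4, G4, A4, B4, moving up a 2nd each time.
One more step up a 2nd gives C#5.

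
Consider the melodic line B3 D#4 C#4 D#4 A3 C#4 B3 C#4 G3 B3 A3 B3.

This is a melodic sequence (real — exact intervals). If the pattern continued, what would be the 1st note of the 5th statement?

Grouping in 4s, the 1st note of each cell is B3, A3, G3.
Carrying that down a 2nd forward: F3 → Eb3.

Eb3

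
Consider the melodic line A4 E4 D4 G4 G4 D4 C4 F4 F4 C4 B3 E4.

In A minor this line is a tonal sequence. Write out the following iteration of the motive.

Unit = 4 notes; the statements start on A4, G4, F4, moving down a 2nd each time.
Statement 4 starts on E4 and keeps the same diatonic contour: E4 B3 A3 D4.

E4 B3 A3 D4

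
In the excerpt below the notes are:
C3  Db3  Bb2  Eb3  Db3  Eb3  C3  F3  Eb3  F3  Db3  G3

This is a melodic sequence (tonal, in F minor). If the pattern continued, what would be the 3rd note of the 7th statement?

With 4-note cells, note 3 of each statement runs Bb2, C3, Db3.
Carrying that up a 2nd forward: Eb3 → F3 → G3 → Ab3.

Ab3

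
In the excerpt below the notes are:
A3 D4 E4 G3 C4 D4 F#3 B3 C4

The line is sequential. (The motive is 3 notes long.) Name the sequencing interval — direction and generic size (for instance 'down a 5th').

Unit = 3 notes; the statements start on A3, G3, F#3, moving down a 2nd each time.
A3 to G3 is down a 2nd.

down a 2nd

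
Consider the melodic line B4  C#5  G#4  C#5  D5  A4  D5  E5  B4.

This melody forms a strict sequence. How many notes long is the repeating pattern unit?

9 notes total. Splitting into 3 groups of 3:
B4 C#5 G#4 | C#5 D5 A4 | D5 E5 B4
Every group is a transposition up a 2nd of the one before; no shorter unit works.

3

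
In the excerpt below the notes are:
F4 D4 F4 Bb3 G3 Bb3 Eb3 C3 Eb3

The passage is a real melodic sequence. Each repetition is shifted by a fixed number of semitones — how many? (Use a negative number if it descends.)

The 3-note cells begin on F4, Bb3, Eb3 — each down a 5th from the last.
F4→Bb3 is 58 − 65 = -7 semitones.

-7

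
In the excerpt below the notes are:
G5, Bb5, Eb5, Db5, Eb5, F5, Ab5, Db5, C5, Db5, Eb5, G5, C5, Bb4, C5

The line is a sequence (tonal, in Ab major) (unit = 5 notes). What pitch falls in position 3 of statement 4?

Grouping in 5s, the 3rd note of each cell is Eb5, Db5, C5.
One more down a 2nd gives Bb4.

Bb4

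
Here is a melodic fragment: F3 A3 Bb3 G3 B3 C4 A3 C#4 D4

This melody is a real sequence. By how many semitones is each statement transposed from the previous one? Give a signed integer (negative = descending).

2

With a 3-note motive the entries are F3, G3, A3, each up a 2nd from the previous.
F3→G3 is 55 − 53 = 2 semitones.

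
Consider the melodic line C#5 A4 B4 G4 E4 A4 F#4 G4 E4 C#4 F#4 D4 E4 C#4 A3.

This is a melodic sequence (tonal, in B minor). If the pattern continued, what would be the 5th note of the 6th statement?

Grouping in 5s, the 5th note of each cell is E4, C#4, A3.
Carrying that down a 3rd forward: F#3 → D3 → B2.

B2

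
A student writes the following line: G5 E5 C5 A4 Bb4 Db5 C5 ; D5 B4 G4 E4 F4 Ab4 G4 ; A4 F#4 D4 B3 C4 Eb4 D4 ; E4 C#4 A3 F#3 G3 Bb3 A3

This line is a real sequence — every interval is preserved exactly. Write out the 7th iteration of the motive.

Unit = 7 notes; the statements start on G5, D5, A4, E4, moving down a 4th each time.
Continuing the starts: B3 → F#3 → C#3.
Statement 7 starts on C#3 and keeps the same exact contour: C#3 A#2 F#2 D#2 E2 G2 F#2.

C#3 A#2 F#2 D#2 E2 G2 F#2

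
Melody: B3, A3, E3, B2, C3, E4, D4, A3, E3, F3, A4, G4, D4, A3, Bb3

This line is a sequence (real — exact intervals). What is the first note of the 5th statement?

G5

Taking 5-note groups, the heads are B3, E4, A4: the pattern moves up a 4th.
Continuing: D5 → G5. Statement 5 starts on G5.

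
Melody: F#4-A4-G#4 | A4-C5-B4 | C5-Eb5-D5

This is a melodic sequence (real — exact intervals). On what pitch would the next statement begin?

Unit = 3 notes; the statements start on F#4, A4, C5, moving up a 3rd each time.
The next head, up a 3rd from C5, is Eb5.

Eb5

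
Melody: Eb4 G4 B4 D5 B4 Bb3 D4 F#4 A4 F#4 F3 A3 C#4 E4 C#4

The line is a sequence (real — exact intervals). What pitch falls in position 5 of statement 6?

A#2

With 5-note cells, note 5 of each statement runs B4, F#4, C#4.
Extending down a 4th: G#3 → D#3 → A#2.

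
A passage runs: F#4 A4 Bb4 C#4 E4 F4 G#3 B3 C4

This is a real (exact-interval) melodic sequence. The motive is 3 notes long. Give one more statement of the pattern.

With a 3-note motive the entries are F#4, C#4, G#3, each down a 4th from the previous.
From D#3 the exact shape gives D#3 F#3 G3.

D#3 F#3 G3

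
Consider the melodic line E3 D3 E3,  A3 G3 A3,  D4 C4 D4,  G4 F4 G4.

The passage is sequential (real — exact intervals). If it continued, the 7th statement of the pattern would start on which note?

With a 3-note motive the entries are E3, A3, D4, G4, each up a 4th from the previous.
Continuing: C5 → F5 → Bb5. Statement 7 starts on Bb5.

Bb5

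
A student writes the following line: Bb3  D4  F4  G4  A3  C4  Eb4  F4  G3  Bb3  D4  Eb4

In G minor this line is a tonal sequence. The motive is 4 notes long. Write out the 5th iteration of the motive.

Eb3 G3 Bb3 C4

Taking 4-note groups, the heads are Bb3, A3, G3: the pattern moves down a 2nd.
Extending down a 2nd: F3 → Eb3.
Statement 5 starts on Eb3 and keeps the same diatonic contour: Eb3 G3 Bb3 C4.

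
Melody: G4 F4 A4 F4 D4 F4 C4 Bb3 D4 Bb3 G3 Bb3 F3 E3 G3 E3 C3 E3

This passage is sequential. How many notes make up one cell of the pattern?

There are 18 notes; a 6-note unit gives 3 cells:
G4 F4 A4 F4 D4 F4 | C4 Bb3 D4 Bb3 G3 Bb3 | F3 E3 G3 E3 C3 E3
Each cell is the previous one down a 5th — so the unit is 6 notes.

6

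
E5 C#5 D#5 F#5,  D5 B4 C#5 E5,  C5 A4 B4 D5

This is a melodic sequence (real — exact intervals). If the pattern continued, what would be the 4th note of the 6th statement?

Ab4

The unit is 4 notes. Position-4 pitches of the 3 shown cells: F#5, E5, D5.
Carrying that down a 2nd forward: C5 → Bb4 → Ab4.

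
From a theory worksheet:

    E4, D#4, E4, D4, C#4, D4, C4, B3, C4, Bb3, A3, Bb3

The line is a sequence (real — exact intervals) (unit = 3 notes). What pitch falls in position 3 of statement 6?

The unit is 3 notes. Position-3 pitches of the 4 shown cells: E4, D4, C4, Bb3.
Carrying that down a 2nd forward: Ab3 → Gb3.

Gb3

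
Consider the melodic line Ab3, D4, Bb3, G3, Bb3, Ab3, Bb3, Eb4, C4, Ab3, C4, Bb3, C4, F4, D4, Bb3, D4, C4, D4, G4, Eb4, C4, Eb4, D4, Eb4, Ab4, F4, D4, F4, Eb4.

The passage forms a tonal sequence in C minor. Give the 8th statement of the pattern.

Ab4 D5 Bb4 G4 Bb4 Ab4

Unit = 6 notes; the statements start on Ab3, Bb3, C4, D4, Eb4, moving up a 2nd each time.
Carrying on: F4 → G4 → Ab4.
Statement 8 starts on Ab4 and keeps the same diatonic contour: Ab4 D5 Bb4 G4 Bb4 Ab4.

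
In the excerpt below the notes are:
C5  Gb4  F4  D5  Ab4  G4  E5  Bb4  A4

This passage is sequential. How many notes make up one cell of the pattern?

3

9 notes total. Splitting into 3 groups of 3:
C5 Gb4 F4 | D5 Ab4 G4 | E5 Bb4 A4
Every group is a transposition up a 2nd of the one before; no shorter unit works.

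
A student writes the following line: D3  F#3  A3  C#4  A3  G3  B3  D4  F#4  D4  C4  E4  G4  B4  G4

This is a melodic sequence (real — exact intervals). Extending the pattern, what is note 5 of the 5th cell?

F5

Grouping in 5s, the 5th note of each cell is A3, D4, G4.
Carrying that up a 4th forward: C5 → F5.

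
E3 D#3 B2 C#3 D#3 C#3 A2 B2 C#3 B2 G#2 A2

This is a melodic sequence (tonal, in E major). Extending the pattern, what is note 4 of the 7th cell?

D#2

The unit is 4 notes. Position-4 pitches of the 3 shown cells: C#3, B2, A2.
Each moves down a 2nd. Continuing: G#2 → F#2 → E2 → D#2.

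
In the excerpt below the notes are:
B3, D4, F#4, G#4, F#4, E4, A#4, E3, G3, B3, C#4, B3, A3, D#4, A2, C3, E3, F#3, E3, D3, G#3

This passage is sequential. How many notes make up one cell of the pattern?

21 notes total. Splitting into 3 groups of 7:
B3 D4 F#4 G#4 F#4 E4 A#4 | E3 G3 B3 C#4 B3 A3 D#4 | A2 C3 E3 F#3 E3 D3 G#3
Every group is a transposition down a 5th of the one before; no shorter unit works.

7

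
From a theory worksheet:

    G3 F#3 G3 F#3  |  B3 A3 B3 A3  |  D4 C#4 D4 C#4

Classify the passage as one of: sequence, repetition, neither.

sequence

Each 4-note cell is the previous one transposed up a 3rd.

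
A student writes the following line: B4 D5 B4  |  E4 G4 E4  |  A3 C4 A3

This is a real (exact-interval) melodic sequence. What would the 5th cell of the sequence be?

Unit = 3 notes; the statements start on B4, E4, A3, moving down a 5th each time.
Continuing the starts: D3 → G2.
Statement 5 starts on G2 and keeps the same exact contour: G2 Bb2 G2.

G2 Bb2 G2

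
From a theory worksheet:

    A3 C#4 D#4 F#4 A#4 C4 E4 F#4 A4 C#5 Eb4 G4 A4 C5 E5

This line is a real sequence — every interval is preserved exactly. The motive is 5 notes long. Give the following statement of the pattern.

With a 5-note motive the entries are A3, C4, Eb4, each up a 3rd from the previous.
Statement 4 starts on Gb4 and keeps the same exact contour: Gb4 Bb4 C5 Eb5 G5.

Gb4 Bb4 C5 Eb5 G5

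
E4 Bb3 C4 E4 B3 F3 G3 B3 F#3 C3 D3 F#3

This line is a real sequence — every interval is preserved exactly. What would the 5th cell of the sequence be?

Unit = 4 notes; the statements start on E4, B3, F#3, moving down a 4th each time.
Carrying on: C#3 → G#2.
From G#2 the exact shape gives G#2 D2 E2 G#2.

G#2 D2 E2 G#2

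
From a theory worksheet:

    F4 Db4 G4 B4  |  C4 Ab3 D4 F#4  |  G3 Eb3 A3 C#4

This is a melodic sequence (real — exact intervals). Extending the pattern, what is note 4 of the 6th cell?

With 4-note cells, note 4 of each statement runs B4, F#4, C#4.
Extending down a 4th: G#3 → D#3 → A#2.

A#2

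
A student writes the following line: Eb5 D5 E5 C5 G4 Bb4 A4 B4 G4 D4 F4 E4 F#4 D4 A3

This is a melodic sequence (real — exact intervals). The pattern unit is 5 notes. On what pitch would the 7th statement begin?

Taking 5-note groups, the heads are Eb5, Bb4, F4: the pattern moves down a 4th.
Continuing: C4 → G3 → D3 → A2. Statement 7 starts on A2.

A2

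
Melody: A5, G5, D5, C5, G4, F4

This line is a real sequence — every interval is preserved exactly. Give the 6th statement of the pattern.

Unit = 2 notes; the statements start on A5, D5, G4, moving down a 5th each time.
Extending down a 5th: C4 → F3 → Bb2.
So cell 6 is Bb2 Ab2.

Bb2 Ab2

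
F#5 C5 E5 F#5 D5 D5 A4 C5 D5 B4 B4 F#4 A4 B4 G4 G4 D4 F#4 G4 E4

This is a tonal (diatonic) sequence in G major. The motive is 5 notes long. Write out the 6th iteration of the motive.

C4 G3 B3 C4 A3

Taking 5-note groups, the heads are F#5, D5, B4, G4: the pattern moves down a 3rd.
Carrying on: E4 → C4.
From C4 the diatonic shape gives C4 G3 B3 C4 A3.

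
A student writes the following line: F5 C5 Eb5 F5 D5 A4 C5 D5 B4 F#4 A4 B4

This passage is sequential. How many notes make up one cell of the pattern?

4

There are 12 notes; a 4-note unit gives 3 cells:
F5 C5 Eb5 F5 | D5 A4 C5 D5 | B4 F#4 A4 B4
Every group is a transposition down a 3rd of the one before; no shorter unit works.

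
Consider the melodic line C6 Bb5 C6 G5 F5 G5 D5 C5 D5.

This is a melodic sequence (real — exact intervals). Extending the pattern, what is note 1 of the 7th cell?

Grouping in 3s, the 1st note of each cell is C6, G5, D5.
Carrying that down a 4th forward: A4 → E4 → B3 → F#3.

F#3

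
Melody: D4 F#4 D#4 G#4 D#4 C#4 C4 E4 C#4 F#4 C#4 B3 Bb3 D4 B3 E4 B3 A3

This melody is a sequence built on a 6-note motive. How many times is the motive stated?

18 notes in groups of 6 gives 18/6 = 3 statements.
Starts: D4, C4, Bb3 — each down a 2nd.

3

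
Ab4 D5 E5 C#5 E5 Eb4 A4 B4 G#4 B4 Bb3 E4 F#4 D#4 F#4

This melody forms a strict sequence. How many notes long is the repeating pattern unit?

Try groups of 5 (3 cells in 15 notes):
Ab4 D5 E5 C#5 E5 | Eb4 A4 B4 G#4 B4 | Bb3 E4 F#4 D#4 F#4
Each cell is the previous one down a 4th — so the unit is 5 notes.

5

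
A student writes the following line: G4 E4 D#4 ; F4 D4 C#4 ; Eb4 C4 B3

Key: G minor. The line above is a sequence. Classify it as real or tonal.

Each cell has the same semitone pattern (-3, -1) — intervals are preserved exactly.
And E4 lies outside G minor, so the sequence is real rather than tonal.

real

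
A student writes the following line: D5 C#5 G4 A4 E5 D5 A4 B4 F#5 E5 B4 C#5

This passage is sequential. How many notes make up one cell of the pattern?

Try groups of 4 (3 cells in 12 notes):
D5 C#5 G4 A4 | E5 D5 A4 B4 | F#5 E5 B4 C#5
Every group is a transposition up a 2nd of the one before; no shorter unit works.

4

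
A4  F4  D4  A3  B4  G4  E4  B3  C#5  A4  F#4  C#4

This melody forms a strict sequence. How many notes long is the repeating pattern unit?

Try groups of 4 (3 cells in 12 notes):
A4 F4 D4 A3 | B4 G4 E4 B3 | C#5 A4 F#4 C#4
That's a consistent up a 2nd shift per cell, and no other grouping gives one.

4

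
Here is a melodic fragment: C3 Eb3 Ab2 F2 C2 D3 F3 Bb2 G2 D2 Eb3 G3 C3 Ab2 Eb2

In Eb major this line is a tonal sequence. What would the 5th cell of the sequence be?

G3 Bb3 Eb3 C3 G2

Unit = 5 notes; the statements start on C3, D3, Eb3, moving up a 2nd each time.
Carrying on: F3 → G3.
From G3 the diatonic shape gives G3 Bb3 Eb3 C3 G2.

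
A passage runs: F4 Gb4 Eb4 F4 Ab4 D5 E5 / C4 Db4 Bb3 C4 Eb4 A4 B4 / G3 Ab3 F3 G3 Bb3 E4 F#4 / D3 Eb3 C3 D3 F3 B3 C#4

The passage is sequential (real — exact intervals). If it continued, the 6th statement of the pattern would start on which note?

E2

Taking 7-note groups, the heads are F4, C4, G3, D3: the pattern moves down a 4th.
Continuing: A2 → E2. Statement 6 starts on E2.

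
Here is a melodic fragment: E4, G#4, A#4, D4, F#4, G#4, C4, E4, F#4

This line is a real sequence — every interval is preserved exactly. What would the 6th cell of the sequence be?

Gb3 Bb3 C4

With a 3-note motive the entries are E4, D4, C4, each down a 2nd from the previous.
Continuing the starts: Bb3 → Ab3 → Gb3.
From Gb3 the exact shape gives Gb3 Bb3 C4.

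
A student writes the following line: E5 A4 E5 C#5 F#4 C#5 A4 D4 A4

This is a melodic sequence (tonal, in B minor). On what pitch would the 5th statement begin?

D4

The 3-note cells begin on E5, C#5, A4 — each down a 3rd from the last.
Continuing: F#4 → D4. Statement 5 starts on D4.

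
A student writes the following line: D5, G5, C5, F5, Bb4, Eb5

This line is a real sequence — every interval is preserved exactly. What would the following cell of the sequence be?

Ab4 Db5

The 2-note cells begin on D5, C5, Bb4 — each down a 2nd from the last.
So cell 4 is Ab4 Db5.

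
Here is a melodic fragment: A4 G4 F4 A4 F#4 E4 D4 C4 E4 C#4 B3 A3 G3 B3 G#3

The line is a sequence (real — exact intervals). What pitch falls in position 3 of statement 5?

A2

With 5-note cells, note 3 of each statement runs F4, C4, G3.
Each moves down a 4th. Continuing: D3 → A2.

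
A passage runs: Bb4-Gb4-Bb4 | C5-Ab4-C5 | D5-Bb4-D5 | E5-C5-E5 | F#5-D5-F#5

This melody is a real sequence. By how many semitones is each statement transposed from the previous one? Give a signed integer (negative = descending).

2

Unit = 3 notes; the statements start on Bb4, C5, D5, E5, F#5, moving up a 2nd each time.
Bb4→C5 is 72 − 70 = 2 semitones.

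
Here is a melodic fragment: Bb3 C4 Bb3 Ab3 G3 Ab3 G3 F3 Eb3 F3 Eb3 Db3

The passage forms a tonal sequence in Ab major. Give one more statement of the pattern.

C3 Db3 C3 Bb2

With a 4-note motive the entries are Bb3, G3, Eb3, each down a 3rd from the previous.
Statement 4 starts on C3 and keeps the same diatonic contour: C3 Db3 C3 Bb2.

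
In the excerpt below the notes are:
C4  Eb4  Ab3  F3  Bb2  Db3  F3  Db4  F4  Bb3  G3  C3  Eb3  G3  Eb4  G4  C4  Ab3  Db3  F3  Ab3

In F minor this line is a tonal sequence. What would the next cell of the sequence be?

F4 Ab4 Db4 Bb3 Eb3 G3 Bb3

The 7-note cells begin on C4, Db4, Eb4 — each up a 2nd from the last.
From F4 the diatonic shape gives F4 Ab4 Db4 Bb3 Eb3 G3 Bb3.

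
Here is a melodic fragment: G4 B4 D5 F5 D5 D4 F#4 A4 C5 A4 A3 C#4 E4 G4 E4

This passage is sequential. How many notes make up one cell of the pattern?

15 notes total. Splitting into 3 groups of 5:
G4 B4 D5 F5 D5 | D4 F#4 A4 C5 A4 | A3 C#4 E4 G4 E4
Each cell is the previous one down a 4th — so the unit is 5 notes.

5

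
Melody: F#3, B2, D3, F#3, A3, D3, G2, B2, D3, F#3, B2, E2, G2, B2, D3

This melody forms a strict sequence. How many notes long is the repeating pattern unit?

Try groups of 5 (3 cells in 15 notes):
F#3 B2 D3 F#3 A3 | D3 G2 B2 D3 F#3 | B2 E2 G2 B2 D3
Every group is a transposition down a 3rd of the one before; no shorter unit works.

5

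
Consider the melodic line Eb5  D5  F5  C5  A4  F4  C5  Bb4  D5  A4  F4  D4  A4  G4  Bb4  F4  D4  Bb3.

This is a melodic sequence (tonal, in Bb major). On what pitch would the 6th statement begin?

The 6-note cells begin on Eb5, C5, A4 — each down a 3rd from the last.
Extending the heads down a 3rd: F4 → D4 → Bb3.

Bb3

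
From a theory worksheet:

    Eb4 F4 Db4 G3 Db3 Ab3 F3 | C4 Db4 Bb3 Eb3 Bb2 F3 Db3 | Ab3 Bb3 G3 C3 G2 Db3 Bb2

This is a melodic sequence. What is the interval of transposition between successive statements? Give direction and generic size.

Unit = 7 notes; the statements start on Eb4, C4, Ab3, moving down a 3rd each time.
Eb4 to C4 is down a 3rd.

down a 3rd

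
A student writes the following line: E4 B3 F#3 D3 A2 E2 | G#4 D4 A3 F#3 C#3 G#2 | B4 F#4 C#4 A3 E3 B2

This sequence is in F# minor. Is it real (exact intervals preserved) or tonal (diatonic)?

tonal

Every note is diatonic to F# minor.
Cell 1 has -5 semitones from note 1 to 2, but cell 2 has -6 — the interval quality changes while the contour stays the same, which is the hallmark of a tonal sequence.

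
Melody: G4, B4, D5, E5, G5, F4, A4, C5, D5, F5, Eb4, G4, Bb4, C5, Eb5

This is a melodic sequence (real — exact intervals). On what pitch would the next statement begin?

Db4

The 5-note cells begin on G4, F4, Eb4 — each down a 2nd from the last.
The next head, down a 2nd from Eb4, is Db4.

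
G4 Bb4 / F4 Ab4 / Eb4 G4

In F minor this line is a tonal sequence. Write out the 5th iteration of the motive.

C4 Eb4

Unit = 2 notes; the statements start on G4, F4, Eb4, moving down a 2nd each time.
Continuing the starts: Db4 → C4.
Statement 5 starts on C4 and keeps the same diatonic contour: C4 Eb4.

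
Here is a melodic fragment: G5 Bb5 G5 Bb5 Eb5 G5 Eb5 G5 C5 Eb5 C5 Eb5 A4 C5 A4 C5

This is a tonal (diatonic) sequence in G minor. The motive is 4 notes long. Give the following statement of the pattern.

The 4-note cells begin on G5, Eb5, C5, A4 — each down a 3rd from the last.
From F4 the diatonic shape gives F4 A4 F4 A4.

F4 A4 F4 A4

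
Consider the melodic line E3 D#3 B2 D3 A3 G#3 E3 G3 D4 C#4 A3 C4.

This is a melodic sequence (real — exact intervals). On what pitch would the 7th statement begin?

Taking 4-note groups, the heads are E3, A3, D4: the pattern moves up a 4th.
Extending the heads up a 4th: G4 → C5 → F5 → Bb5.

Bb5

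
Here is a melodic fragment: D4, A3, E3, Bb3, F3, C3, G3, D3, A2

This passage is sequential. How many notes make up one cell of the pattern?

There are 9 notes; a 3-note unit gives 3 cells:
D4 A3 E3 | Bb3 F3 C3 | G3 D3 A2
That's a consistent down a 3rd shift per cell, and no other grouping gives one.

3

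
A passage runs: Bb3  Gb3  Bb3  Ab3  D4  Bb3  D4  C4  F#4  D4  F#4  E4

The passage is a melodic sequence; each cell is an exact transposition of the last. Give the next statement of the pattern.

A#4 F#4 A#4 G#4

With a 4-note motive the entries are Bb3, D4, F#4, each up a 3rd from the previous.
From A#4 the exact shape gives A#4 F#4 A#4 G#4.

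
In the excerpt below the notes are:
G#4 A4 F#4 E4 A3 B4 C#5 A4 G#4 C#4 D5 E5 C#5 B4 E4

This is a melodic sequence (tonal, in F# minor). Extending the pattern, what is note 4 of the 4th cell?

With 5-note cells, note 4 of each statement runs E4, G#4, B4.
One more up a 3rd gives D5.

D5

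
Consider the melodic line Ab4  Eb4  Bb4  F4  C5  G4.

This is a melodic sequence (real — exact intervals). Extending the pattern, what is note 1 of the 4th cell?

With 2-note cells, note 1 of each statement runs Ab4, Bb4, C5.
From C5, up a 2nd gives D5.

D5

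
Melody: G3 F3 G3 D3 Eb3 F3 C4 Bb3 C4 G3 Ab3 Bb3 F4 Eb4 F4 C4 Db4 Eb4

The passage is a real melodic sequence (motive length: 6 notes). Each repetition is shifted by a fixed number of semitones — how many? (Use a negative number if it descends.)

The 6-note cells begin on G3, C4, F4 — each up a 4th from the last.
G3 to C4 spans +5 semitones.

5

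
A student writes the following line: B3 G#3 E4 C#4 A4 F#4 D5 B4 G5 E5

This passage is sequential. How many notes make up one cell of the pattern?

10 notes total. Splitting into 5 groups of 2:
B3 G#3 | E4 C#4 | A4 F#4 | D5 B4 | G5 E5
Every group is a transposition up a 4th of the one before; no shorter unit works.

2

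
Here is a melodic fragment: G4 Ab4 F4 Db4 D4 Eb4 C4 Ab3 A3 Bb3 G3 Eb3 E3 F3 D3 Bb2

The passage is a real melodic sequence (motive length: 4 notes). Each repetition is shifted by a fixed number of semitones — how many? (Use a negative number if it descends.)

Unit = 4 notes; the statements start on G4, D4, A3, E3, moving down a 4th each time.
Counting half-steps from G4 to D4: -5.

-5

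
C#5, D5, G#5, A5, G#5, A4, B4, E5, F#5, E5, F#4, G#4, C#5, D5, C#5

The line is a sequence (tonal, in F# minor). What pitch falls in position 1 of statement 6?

G#3

The unit is 5 notes. Position-1 pitches of the 3 shown cells: C#5, A4, F#4.
Each moves down a 3rd. Continuing: D4 → B3 → G#3.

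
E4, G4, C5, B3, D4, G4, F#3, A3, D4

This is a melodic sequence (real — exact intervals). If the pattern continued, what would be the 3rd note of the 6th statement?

B2

Grouping in 3s, the 3rd note of each cell is C5, G4, D4.
Each moves down a 4th. Continuing: A3 → E3 → B2.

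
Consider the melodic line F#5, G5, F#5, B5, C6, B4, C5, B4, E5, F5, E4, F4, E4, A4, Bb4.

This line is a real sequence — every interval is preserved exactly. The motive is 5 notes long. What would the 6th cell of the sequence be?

G2 Ab2 G2 C3 Db3

Taking 5-note groups, the heads are F#5, B4, E4: the pattern moves down a 5th.
Extending down a 5th: A3 → D3 → G2.
From G2 the exact shape gives G2 Ab2 G2 C3 Db3.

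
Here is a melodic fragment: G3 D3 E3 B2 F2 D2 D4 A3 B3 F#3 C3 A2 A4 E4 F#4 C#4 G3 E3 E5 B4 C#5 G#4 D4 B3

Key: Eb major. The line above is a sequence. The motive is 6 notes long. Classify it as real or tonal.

real

Each cell has the same semitone pattern (-5, 2, -5, -6, -3) — intervals are preserved exactly.
And E3 lies outside Eb major, so the sequence is real rather than tonal.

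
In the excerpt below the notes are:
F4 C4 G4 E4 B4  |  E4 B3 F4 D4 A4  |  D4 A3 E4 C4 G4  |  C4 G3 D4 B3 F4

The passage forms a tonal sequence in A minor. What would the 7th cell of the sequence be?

The 5-note cells begin on F4, E4, D4, C4 — each down a 2nd from the last.
Extending down a 2nd: B3 → A3 → G3.
Statement 7 starts on G3 and keeps the same diatonic contour: G3 D3 A3 F3 C4.

G3 D3 A3 F3 C4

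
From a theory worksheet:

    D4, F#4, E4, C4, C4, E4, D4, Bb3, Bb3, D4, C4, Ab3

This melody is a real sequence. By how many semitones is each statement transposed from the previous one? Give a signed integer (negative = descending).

With a 4-note motive the entries are D4, C4, Bb3, each down a 2nd from the previous.
Counting half-steps from D4 to C4: -2.

-2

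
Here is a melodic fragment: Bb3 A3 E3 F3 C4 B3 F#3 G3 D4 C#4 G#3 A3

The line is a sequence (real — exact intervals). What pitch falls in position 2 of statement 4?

With 4-note cells, note 2 of each statement runs A3, B3, C#4.
From C#4, up a 2nd gives D#4.

D#4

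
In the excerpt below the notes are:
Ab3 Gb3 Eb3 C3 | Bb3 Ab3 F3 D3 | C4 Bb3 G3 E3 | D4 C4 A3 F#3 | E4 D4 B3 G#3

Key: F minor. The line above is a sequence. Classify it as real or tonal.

real

Each cell has the same semitone pattern (-2, -3, -3) — intervals are preserved exactly.
And Gb3 lies outside F minor, so the sequence is real rather than tonal.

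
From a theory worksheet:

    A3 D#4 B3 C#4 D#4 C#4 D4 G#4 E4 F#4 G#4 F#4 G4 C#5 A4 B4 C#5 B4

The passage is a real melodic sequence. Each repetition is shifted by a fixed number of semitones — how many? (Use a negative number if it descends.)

5

The 6-note cells begin on A3, D4, G4 — each up a 4th from the last.
A3→D4 is 62 − 57 = 5 semitones.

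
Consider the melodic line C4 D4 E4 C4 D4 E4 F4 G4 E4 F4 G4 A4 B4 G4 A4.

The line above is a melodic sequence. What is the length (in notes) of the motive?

5

15 notes total. Splitting into 3 groups of 5:
C4 D4 E4 C4 D4 | E4 F4 G4 E4 F4 | G4 A4 B4 G4 A4
Each cell is the previous one up a 3rd — so the unit is 5 notes.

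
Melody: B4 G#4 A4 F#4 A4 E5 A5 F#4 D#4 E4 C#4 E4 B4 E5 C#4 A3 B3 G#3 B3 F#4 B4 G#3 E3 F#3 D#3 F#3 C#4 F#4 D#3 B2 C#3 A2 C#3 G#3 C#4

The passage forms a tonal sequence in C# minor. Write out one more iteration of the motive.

A2 F#2 G#2 E2 G#2 D#3 G#3

With a 7-note motive the entries are B4, F#4, C#4, G#3, D#3, each down a 4th from the previous.
Statement 6 starts on A2 and keeps the same diatonic contour: A2 F#2 G#2 E2 G#2 D#3 G#3.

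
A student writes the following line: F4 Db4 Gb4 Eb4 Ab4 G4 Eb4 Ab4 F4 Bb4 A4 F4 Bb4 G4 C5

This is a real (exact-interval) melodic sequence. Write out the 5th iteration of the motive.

C#5 A4 D5 B4 E5

Taking 5-note groups, the heads are F4, G4, A4: the pattern moves up a 2nd.
Carrying on: B4 → C#5.
Statement 5 starts on C#5 and keeps the same exact contour: C#5 A4 D5 B4 E5.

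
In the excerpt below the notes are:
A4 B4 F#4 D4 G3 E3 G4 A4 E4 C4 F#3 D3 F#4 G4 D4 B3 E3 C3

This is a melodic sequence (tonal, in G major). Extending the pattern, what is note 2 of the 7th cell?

Grouping in 6s, the 2nd note of each cell is B4, A4, G4.
Extending down a 2nd: F#4 → E4 → D4 → C4.

C4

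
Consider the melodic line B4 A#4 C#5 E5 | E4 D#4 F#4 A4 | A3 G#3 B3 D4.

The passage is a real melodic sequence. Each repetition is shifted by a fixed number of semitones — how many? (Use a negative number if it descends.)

-7

With a 4-note motive the entries are B4, E4, A3, each down a 5th from the previous.
B4→E4 is 64 − 71 = -7 semitones.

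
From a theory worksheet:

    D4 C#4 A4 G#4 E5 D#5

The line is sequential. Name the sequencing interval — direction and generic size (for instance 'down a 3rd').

Unit = 2 notes; the statements start on D4, A4, E5, moving up a 5th each time.
From D4 to A4: up a 5th.

up a 5th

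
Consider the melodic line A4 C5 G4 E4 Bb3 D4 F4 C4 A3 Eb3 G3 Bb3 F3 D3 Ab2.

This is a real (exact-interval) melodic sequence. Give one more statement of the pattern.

Unit = 5 notes; the statements start on A4, D4, G3, moving down a 5th each time.
Statement 4 starts on C3 and keeps the same exact contour: C3 Eb3 Bb2 G2 Db2.

C3 Eb3 Bb2 G2 Db2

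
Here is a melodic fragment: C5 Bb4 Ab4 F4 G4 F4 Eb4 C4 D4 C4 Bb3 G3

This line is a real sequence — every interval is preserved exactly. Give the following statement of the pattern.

The 4-note cells begin on C5, G4, D4 — each down a 4th from the last.
From A3 the exact shape gives A3 G3 F3 D3.

A3 G3 F3 D3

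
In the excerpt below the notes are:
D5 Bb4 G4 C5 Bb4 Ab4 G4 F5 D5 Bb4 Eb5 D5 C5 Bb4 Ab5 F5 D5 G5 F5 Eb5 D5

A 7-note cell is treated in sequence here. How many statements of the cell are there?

21 notes in groups of 7 gives 21/7 = 3 statements.
Starts: D5, F5, Ab5 — each up a 3rd.

3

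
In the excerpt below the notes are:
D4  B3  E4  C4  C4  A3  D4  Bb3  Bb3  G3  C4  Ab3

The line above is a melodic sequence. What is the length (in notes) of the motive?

There are 12 notes; a 4-note unit gives 3 cells:
D4 B3 E4 C4 | C4 A3 D4 Bb3 | Bb3 G3 C4 Ab3
Every group is a transposition down a 2nd of the one before; no shorter unit works.

4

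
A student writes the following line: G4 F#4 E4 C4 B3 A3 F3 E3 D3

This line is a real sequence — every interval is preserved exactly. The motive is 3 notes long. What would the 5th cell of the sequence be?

Eb2 D2 C2

The 3-note cells begin on G4, C4, F3 — each down a 5th from the last.
Extending down a 5th: Bb2 → Eb2.
Statement 5 starts on Eb2 and keeps the same exact contour: Eb2 D2 C2.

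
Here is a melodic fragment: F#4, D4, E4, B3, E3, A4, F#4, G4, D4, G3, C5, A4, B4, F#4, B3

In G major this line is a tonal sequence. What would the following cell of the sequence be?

E5 C5 D5 A4 D4

Unit = 5 notes; the statements start on F#4, A4, C5, moving up a 3rd each time.
So cell 4 is E5 C5 D5 A4 D4.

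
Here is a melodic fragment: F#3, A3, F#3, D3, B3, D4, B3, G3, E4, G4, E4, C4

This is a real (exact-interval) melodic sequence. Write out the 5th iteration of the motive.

D5 F5 D5 Bb4

Unit = 4 notes; the statements start on F#3, B3, E4, moving up a 4th each time.
Continuing the starts: A4 → D5.
So cell 5 is D5 F5 D5 Bb4.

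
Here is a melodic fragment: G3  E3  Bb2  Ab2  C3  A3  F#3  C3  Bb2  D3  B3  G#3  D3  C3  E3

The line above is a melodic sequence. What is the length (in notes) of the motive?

Try groups of 5 (3 cells in 15 notes):
G3 E3 Bb2 Ab2 C3 | A3 F#3 C3 Bb2 D3 | B3 G#3 D3 C3 E3
Each cell is the previous one up a 2nd — so the unit is 5 notes.

5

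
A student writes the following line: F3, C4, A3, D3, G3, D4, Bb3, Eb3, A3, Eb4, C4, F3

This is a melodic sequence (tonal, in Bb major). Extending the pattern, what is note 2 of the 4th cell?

The unit is 4 notes. Position-2 pitches of the 3 shown cells: C4, D4, Eb4.
From Eb4, up a 2nd gives F4.

F4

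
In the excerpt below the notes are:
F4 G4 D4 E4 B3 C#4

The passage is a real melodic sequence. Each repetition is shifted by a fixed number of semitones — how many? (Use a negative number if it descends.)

-3

With a 2-note motive the entries are F4, D4, B3, each down a 3rd from the previous.
F4 to D4 spans -3 semitones.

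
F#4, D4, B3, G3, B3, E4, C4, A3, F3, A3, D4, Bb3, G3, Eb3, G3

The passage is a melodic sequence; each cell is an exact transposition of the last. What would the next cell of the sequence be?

C4 Ab3 F3 Db3 F3

The 5-note cells begin on F#4, E4, D4 — each down a 2nd from the last.
So cell 4 is C4 Ab3 F3 Db3 F3.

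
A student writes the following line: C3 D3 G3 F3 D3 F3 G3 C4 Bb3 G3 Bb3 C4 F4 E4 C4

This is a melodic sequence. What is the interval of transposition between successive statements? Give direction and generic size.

up a 4th

With a 5-note motive the entries are C3, F3, Bb3, each up a 4th from the previous.
From C3 to F3: up a 4th.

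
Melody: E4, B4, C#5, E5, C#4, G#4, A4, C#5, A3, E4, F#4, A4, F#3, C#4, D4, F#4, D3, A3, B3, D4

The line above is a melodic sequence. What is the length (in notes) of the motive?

4

Try groups of 4 (5 cells in 20 notes):
E4 B4 C#5 E5 | C#4 G#4 A4 C#5 | A3 E4 F#4 A4 | F#3 C#4 D4 F#4 | D3 A3 B3 D4
Each cell is the previous one down a 3rd — so the unit is 4 notes.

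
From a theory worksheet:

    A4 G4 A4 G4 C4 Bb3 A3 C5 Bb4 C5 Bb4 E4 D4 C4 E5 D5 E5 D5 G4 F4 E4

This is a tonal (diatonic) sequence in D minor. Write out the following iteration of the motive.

Taking 7-note groups, the heads are A4, C5, E5: the pattern moves up a 3rd.
So cell 4 is G5 F5 G5 F5 Bb4 A4 G4.

G5 F5 G5 F5 Bb4 A4 G4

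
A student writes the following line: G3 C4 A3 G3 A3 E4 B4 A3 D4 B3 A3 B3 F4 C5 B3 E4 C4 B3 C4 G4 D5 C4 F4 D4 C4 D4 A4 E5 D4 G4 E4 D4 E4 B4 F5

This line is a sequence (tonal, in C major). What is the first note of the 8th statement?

G4

Taking 7-note groups, the heads are G3, A3, B3, C4, D4: the pattern moves up a 2nd.
Extending the heads up a 2nd: E4 → F4 → G4.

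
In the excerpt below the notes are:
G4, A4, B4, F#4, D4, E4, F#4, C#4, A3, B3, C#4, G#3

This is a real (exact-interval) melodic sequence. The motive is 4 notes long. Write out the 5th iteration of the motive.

B2 C#3 D#3 A#2

With a 4-note motive the entries are G4, D4, A3, each down a 4th from the previous.
Carrying on: E3 → B2.
So cell 5 is B2 C#3 D#3 A#2.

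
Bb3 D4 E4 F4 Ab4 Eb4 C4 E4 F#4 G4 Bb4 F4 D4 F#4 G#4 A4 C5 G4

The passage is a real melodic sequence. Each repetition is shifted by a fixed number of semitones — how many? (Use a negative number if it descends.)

Unit = 6 notes; the statements start on Bb3, C4, D4, moving up a 2nd each time.
Bb3 to C4 spans +2 semitones.

2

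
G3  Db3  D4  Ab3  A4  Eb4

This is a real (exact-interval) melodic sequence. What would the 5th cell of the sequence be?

B5 F5

Unit = 2 notes; the statements start on G3, D4, A4, moving up a 5th each time.
Extending up a 5th: E5 → B5.
So cell 5 is B5 F5.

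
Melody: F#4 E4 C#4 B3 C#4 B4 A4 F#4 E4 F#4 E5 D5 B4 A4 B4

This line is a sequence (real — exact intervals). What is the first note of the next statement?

A5

Taking 5-note groups, the heads are F#4, B4, E5: the pattern moves up a 4th.
One more step up a 4th gives A5.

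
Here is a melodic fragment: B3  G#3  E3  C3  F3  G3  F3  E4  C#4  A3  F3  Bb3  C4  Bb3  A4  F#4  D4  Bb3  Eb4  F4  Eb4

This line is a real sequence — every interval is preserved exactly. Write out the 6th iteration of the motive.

C6 A5 F5 Db5 Gb5 Ab5 Gb5

The 7-note cells begin on B3, E4, A4 — each up a 4th from the last.
Continuing the starts: D5 → G5 → C6.
So cell 6 is C6 A5 F5 Db5 Gb5 Ab5 Gb5.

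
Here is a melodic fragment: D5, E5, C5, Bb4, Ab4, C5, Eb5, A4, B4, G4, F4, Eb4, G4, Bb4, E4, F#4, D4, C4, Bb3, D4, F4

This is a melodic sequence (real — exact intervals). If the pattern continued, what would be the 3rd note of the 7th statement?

F#2

Grouping in 7s, the 3rd note of each cell is C5, G4, D4.
Carrying that down a 4th forward: A3 → E3 → B2 → F#2.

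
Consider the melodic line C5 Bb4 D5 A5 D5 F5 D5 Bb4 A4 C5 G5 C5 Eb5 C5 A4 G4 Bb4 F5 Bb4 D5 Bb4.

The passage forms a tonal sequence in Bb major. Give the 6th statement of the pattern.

Eb4 D4 F4 C5 F4 A4 F4

Taking 7-note groups, the heads are C5, Bb4, A4: the pattern moves down a 2nd.
Carrying on: G4 → F4 → Eb4.
Statement 6 starts on Eb4 and keeps the same diatonic contour: Eb4 D4 F4 C5 F4 A4 F4.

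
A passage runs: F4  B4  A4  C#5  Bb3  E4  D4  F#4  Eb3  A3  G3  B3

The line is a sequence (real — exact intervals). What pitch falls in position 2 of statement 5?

G2

With 4-note cells, note 2 of each statement runs B4, E4, A3.
Extending down a 5th: D3 → G2.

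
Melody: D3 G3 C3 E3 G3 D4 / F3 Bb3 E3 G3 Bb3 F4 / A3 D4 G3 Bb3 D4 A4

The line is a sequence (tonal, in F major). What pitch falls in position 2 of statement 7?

E5

Grouping in 6s, the 2nd note of each cell is G3, Bb3, D4.
Each moves up a 3rd. Continuing: F4 → A4 → C5 → E5.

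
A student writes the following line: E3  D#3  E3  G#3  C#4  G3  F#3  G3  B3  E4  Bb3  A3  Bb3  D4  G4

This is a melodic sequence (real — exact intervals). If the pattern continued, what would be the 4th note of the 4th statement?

F4

The unit is 5 notes. Position-4 pitches of the 3 shown cells: G#3, B3, D4.
From D4, up a 3rd gives F4.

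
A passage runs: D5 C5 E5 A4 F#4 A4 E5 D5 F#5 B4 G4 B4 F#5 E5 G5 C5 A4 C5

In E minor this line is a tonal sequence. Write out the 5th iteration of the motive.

A5 G5 B5 E5 C5 E5

With a 6-note motive the entries are D5, E5, F#5, each up a 2nd from the previous.
Carrying on: G5 → A5.
From A5 the diatonic shape gives A5 G5 B5 E5 C5 E5.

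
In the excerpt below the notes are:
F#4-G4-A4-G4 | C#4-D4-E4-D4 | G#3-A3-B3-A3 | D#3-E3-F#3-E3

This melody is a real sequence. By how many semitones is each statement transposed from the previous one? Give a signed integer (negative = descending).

-5

With a 4-note motive the entries are F#4, C#4, G#3, D#3, each down a 4th from the previous.
F#4→C#4 is 61 − 66 = -5 semitones.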